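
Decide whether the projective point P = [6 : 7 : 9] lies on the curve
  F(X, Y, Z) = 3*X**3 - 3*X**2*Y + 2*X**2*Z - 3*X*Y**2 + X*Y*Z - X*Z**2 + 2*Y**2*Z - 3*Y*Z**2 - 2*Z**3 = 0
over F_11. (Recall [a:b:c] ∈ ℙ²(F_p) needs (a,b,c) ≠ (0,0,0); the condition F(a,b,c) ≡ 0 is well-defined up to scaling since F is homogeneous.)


F(6,7,9) ≡ 1 (mod 11); P is NOT on the curve.

Evaluate F(6, 7, 9) term-by-term (mod 11).
  3*X**3 ↦ 3·216·1·1 = 648
  -3*X**2*Y ↦ -3·36·7·1 = -756
  2*X**2*Z ↦ 2·36·1·9 = 648
  -3*X*Y**2 ↦ -3·6·49·1 = -882
  X*Y*Z ↦ 1·6·7·9 = 378
  -X*Z**2 ↦ -1·6·1·81 = -486
  2*Y**2*Z ↦ 2·1·49·9 = 882
  -3*Y*Z**2 ↦ -3·1·7·81 = -1701
  -2*Z**3 ↦ -2·1·1·729 = -1458
Sum: F(6, 7, 9) = (648) + (-756) + (648) + (-882) + (378) + (-486) + (882) + (-1701) + (-1458) = -2727.
Reducing mod 11: -2727 ≡ 1 (mod 11).
Since F(a, b, c) ≡ 1 ≠ 0 (mod 11), P does NOT lie on the curve.


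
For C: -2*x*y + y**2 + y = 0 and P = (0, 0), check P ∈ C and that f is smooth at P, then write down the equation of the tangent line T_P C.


Tangent line at P: y = 0.

Step 1: f(0, 0) = 0, so P lies on C.
Step 2: partial derivatives
  f_x(x, y) = -2*y, f_y(x, y) = -2*x + 2*y + 1.
  f_x(P) = 0, f_y(P) = 1 (gradient nonzero, so P is smooth).
Step 3: tangent line at P: 0·(x − 0) + 1·(y − 0) = 0.
Expanding: y = 0.


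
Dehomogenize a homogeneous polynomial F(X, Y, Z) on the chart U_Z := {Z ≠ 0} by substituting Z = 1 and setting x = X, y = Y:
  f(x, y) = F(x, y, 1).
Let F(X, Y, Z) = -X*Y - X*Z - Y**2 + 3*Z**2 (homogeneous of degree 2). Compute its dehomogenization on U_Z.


f(x, y) = -x*y - x - y**2 + 3

On U_Z we set Z = 1. Each monomial c·X^i·Y^j·Z^k in F becomes c·x^i·y^j·1^k = c·x^i·y^j.
Substituting Z = 1: F(X, Y, 1) = -x*y - x - y**2 + 3.
Note: deg(f) ≤ deg(F) = 2; strict inequality happens when F is divisible by Z (lost terms).


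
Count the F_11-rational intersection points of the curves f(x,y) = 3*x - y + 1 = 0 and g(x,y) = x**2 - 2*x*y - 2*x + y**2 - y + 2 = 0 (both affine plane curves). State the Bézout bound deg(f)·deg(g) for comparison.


Common zeros: ∅; count = 0; Bézout bound = 2.

deg(f) = 1, deg(g) = 2, so Bézout bound = 2.
Scan x ∈ F_11. For each x, list the y ∈ F_11 with f(x, y) ≡ 0 and those with g(x, y) ≡ 0 (mod 11); the common zeros in that column are the intersection.
  x = 0: f ≡ 0 at y ∈ {1}; g ≡ 0 at y ∈ {5, 7}; common: ∅.
  x = 1: f ≡ 0 at y ∈ {4}; g ≡ 0 at y ∈ {5, 9}; common: ∅.
  x = 2: f ≡ 0 at y ∈ {7}; g ≡ 0 at y ∈ ∅; common: ∅.
  x = 3: f ≡ 0 at y ∈ {10}; g ≡ 0 at y ∈ ∅; common: ∅.
  x = 4: f ≡ 0 at y ∈ {2}; g ≡ 0 at y ∈ ∅; common: ∅.
  x = 5: f ≡ 0 at y ∈ {5}; g ≡ 0 at y ∈ {4, 7}; common: ∅.
  x = 6: f ≡ 0 at y ∈ {8}; g ≡ 0 at y ∈ ∅; common: ∅.
  x = 7: f ≡ 0 at y ∈ {0}; g ≡ 0 at y ∈ {2}; common: ∅.
  x = 8: f ≡ 0 at y ∈ {3}; g ≡ 0 at y ∈ {8, 9}; common: ∅.
  x = 9: f ≡ 0 at y ∈ {6}; g ≡ 0 at y ∈ ∅; common: ∅.
  x = 10: f ≡ 0 at y ∈ {9}; g ≡ 0 at y ∈ {2, 8}; common: ∅.
Collecting: common zeros = ∅, so the count is 0.
Comparison with the Bézout bound: 0 ≤ 2 = deg(f)·deg(g), as expected for curves with no common component (the affine F_11-count falls short of the bound because intersections may lie at infinity, over extension fields, or carry multiplicity).


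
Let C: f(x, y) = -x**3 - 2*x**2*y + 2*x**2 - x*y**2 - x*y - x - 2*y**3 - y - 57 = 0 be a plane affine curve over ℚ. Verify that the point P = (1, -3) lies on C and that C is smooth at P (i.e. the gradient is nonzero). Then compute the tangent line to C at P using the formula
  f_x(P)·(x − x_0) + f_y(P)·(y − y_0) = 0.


Tangent line at P: 6*x - 52*y - 162 = 0.

Step 1: f(1, -3) = 0, so P lies on C.
Step 2: partial derivatives
  f_x(x, y) = -3*x**2 - 4*x*y + 4*x - y**2 - y - 1, f_y(x, y) = -2*x**2 - 2*x*y - x - 6*y**2 - 1.
  f_x(P) = 6, f_y(P) = -52 (gradient nonzero, so P is smooth).
Step 3: tangent line at P: 6·(x − 1) + -52·(y − -3) = 0.
Expanding: 6*x - 52*y - 162 = 0.


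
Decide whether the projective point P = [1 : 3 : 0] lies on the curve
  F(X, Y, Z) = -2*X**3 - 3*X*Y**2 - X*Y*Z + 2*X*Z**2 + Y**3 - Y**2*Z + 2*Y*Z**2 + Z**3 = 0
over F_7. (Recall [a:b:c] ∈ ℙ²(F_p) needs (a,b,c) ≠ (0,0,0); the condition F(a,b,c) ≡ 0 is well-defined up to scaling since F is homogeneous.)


F(1,3,0) ≡ 5 (mod 7); P is NOT on the curve.

Evaluate F(1, 3, 0) term-by-term (mod 7).
  -2*X**3 ↦ -2·1·1·1 = -2
  -3*X*Y**2 ↦ -3·1·9·1 = -27
  -X*Y*Z ↦ -1·1·3·0 = 0
  2*X*Z**2 ↦ 2·1·1·0 = 0
  Y**3 ↦ 1·1·27·1 = 27
  -Y**2*Z ↦ -1·1·9·0 = 0
  2*Y*Z**2 ↦ 2·1·3·0 = 0
  Z**3 ↦ 1·1·1·0 = 0
Sum: F(1, 3, 0) = (-2) + (-27) + (0) + (0) + (27) + (0) + (0) + (0) = -2.
Reducing mod 7: -2 ≡ 5 (mod 7).
Since F(a, b, c) ≡ 5 ≠ 0 (mod 7), P does NOT lie on the curve.


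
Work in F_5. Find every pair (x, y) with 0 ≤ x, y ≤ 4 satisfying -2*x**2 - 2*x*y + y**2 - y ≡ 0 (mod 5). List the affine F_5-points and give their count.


Affine F_5-points: {(0, 0), (0, 1), (3, 3), (3, 4), (4, 1), (4, 3)}; count = 6.

For each of the 25 pairs (x, y) ∈ F_5², evaluate f(x, y) mod 5. Record the zeros.
  x = 0: [0↦0, 1↦0, 2↦2, 3↦1, 4↦2]  zeros at y ∈ {0, 1}
  x = 1: [0↦3, 1↦1, 2↦1, 3↦3, 4↦2]  zeros at y ∈ ∅
  x = 2: [0↦2, 1↦3, 2↦1, 3↦1, 4↦3]  zeros at y ∈ ∅
  x = 3: [0↦2, 1↦1, 2↦2, 3↦0, 4↦0]  zeros at y ∈ {3, 4}
  x = 4: [0↦3, 1↦0, 2↦4, 3↦0, 4↦3]  zeros at y ∈ {1, 3}
Collecting zeros: affine points = {(0, 0), (0, 1), (3, 3), (3, 4), (4, 1), (4, 3)}.
Total count |C(F_5)_aff| = 6.


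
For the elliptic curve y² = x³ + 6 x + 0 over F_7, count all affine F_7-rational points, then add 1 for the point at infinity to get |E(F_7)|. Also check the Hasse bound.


Affine points = {(0, 0), (1, 0), (4, 2), (4, 5), (5, 1), (5, 6), (6, 0)}; affine count = 7; |E(F_7)| = 8.

Discriminant check: Δ ∝ 4a³ + 27b² = 4·6³ + 27·0² = 4·216 + 27·0 ≡ 3 (mod 7). Nonzero ⇒ E is nonsingular.
For each x ∈ F_7, compute rhs = x³ + 6·x + 0 mod 7, then count y ∈ F_7 with y² ≡ rhs.
  x = 0: rhs = 0, matching y values: 0 (1 points).
  x = 1: rhs = 0, matching y values: 0 (1 points).
  x = 2: rhs = 6, matching y values: none (0 points).
  x = 3: rhs = 3, matching y values: none (0 points).
  x = 4: rhs = 4, matching y values: 2, 5 (2 points).
  x = 5: rhs = 1, matching y values: 1, 6 (2 points).
  x = 6: rhs = 0, matching y values: 0 (1 points).
Total affine count: 7.
Full point count |E(F_7)| = 7 + 1 = 8.
Hasse bound: |8 − (7+1)| = |0| = 0 ≤ 2√7 ≈ 5.2915 ✓.


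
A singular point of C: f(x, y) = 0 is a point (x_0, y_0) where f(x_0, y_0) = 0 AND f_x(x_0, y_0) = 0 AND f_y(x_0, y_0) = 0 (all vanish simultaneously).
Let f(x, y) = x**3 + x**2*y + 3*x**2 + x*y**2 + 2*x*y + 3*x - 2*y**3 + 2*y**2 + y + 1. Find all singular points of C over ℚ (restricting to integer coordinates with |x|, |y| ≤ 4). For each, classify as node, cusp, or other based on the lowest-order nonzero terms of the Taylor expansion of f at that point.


Singular points: {(-1, 0)}; classification: cusp.

Compute partial derivatives:
  f_x = 3*x**2 + 2*x*y + 6*x + y**2 + 2*y + 3.
  f_y = x**2 + 2*x*y + 2*x - 6*y**2 + 4*y + 1.
Scan x_0 ∈ {−4, ..., 4}. For each x_0, f_y(x_0, y) is a polynomial in y; find its integer roots y ∈ {−4, ..., 4}, then test f_x and f at those candidates.
  x = -4: f_y(-4, y) = -6*y**2 - 4*y + 9; no integer root y with |y| ≤ 4.
  x = -3: f_y(-3, y) = -6*y**2 - 2*y + 4; vanishes at y ∈ {-1}. (-3, -1): f_x = 17 ≠ 0.
  x = -2: f_y(-2, y) = 1 - 6*y**2; no integer root y with |y| ≤ 4.
  x = -1: f_y(-1, y) = -6*y**2 + 2*y; vanishes at y ∈ {0}. (-1, 0): f_x = 0, f = 0 — SINGULAR.
  x = 0: f_y(0, y) = -6*y**2 + 4*y + 1; no integer root y with |y| ≤ 4.
  x = 1: f_y(1, y) = -6*y**2 + 6*y + 4; no integer root y with |y| ≤ 4.
  x = 2: f_y(2, y) = -6*y**2 + 8*y + 9; no integer root y with |y| ≤ 4.
  x = 3: f_y(3, y) = -6*y**2 + 10*y + 16; vanishes at y ∈ {-1}. (3, -1): f_x = 41 ≠ 0.
  x = 4: f_y(4, y) = -6*y**2 + 12*y + 25; no integer root y with |y| ≤ 4.
Only singular point on the grid: (-1, 0).
Classify: substitute x = -1 + u, y = 0 + v and expand: f = u**3 + u**2*v + u*v**2 - 2*v**3 + v**2.
No constant or linear terms (consistent with a singular point). Quadratic part: v**2. Cubic part: u**3 + u**2*v + u*v**2 - 2*v**3.
The quadratic part v**2 is a perfect square, so there is a single (double) tangent line v = 0, i.e. y = 0. Restricting the cubic part to that line (v = 0) leaves u**3 ≠ 0, so f is not divisible by v and the branch is v² ≈ -u**3 to lowest order — this is a cusp.
Classification: cusp.


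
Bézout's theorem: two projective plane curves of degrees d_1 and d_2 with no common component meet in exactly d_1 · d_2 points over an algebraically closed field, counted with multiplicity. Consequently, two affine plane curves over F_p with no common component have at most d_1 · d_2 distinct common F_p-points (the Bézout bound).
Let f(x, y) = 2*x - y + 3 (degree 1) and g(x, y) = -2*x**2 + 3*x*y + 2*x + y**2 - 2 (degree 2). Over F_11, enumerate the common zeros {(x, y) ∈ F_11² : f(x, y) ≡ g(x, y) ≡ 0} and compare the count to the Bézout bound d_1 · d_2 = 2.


Common zeros: ∅; count = 0; Bézout bound = 2.

deg(f) = 1, deg(g) = 2, so Bézout bound = 2.
Scan x ∈ F_11. For each x, list the y ∈ F_11 with f(x, y) ≡ 0 and those with g(x, y) ≡ 0 (mod 11); the common zeros in that column are the intersection.
  x = 0: f ≡ 0 at y ∈ {3}; g ≡ 0 at y ∈ ∅; common: ∅.
  x = 1: f ≡ 0 at y ∈ {5}; g ≡ 0 at y ∈ ∅; common: ∅.
  x = 2: f ≡ 0 at y ∈ {7}; g ≡ 0 at y ∈ {6, 10}; common: ∅.
  x = 3: f ≡ 0 at y ∈ {9}; g ≡ 0 at y ∈ {3, 10}; common: ∅.
  x = 4: f ≡ 0 at y ∈ {0}; g ≡ 0 at y ∈ ∅; common: ∅.
  x = 5: f ≡ 0 at y ∈ {2}; g ≡ 0 at y ∈ ∅; common: ∅.
  x = 6: f ≡ 0 at y ∈ {4}; g ≡ 0 at y ∈ {2}; common: ∅.
  x = 7: f ≡ 0 at y ∈ {6}; g ≡ 0 at y ∈ {5, 7}; common: ∅.
  x = 8: f ≡ 0 at y ∈ {8}; g ≡ 0 at y ∈ {3, 6}; common: ∅.
  x = 9: f ≡ 0 at y ∈ {10}; g ≡ 0 at y ∈ {2, 4}; common: ∅.
  x = 10: f ≡ 0 at y ∈ {1}; g ≡ 0 at y ∈ {7}; common: ∅.
Collecting: common zeros = ∅, so the count is 0.
Comparison with the Bézout bound: 0 ≤ 2 = deg(f)·deg(g), as expected for curves with no common component (the affine F_11-count falls short of the bound because intersections may lie at infinity, over extension fields, or carry multiplicity).


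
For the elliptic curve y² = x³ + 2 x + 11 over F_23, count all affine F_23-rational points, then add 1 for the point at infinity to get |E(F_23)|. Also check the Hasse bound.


Affine points = {(2, 0), (5, 10), (5, 13), (6, 3), (6, 20), (7, 0), (13, 7), (13, 16), (14, 0), (15, 9), (15, 14), (17, 6), (17, 17), (19, 10), (19, 13), (20, 1), (20, 22), (22, 10), (22, 13)}; affine count = 19; |E(F_23)| = 20.

Discriminant check: Δ ∝ 4a³ + 27b² = 4·2³ + 27·11² = 4·8 + 27·121 ≡ 10 (mod 23). Nonzero ⇒ E is nonsingular.
For each x ∈ F_23, compute rhs = x³ + 2·x + 11 mod 23, then count y ∈ F_23 with y² ≡ rhs.
  x = 0: rhs = 11, matching y values: none (0 points).
  x = 1: rhs = 14, matching y values: none (0 points).
  x = 2: rhs = 0, matching y values: 0 (1 points).
  x = 3: rhs = 21, matching y values: none (0 points).
  x = 4: rhs = 14, matching y values: none (0 points).
  x = 5: rhs = 8, matching y values: 10, 13 (2 points).
  x = 6: rhs = 9, matching y values: 3, 20 (2 points).
  x = 7: rhs = 0, matching y values: 0 (1 points).
  x = 8: rhs = 10, matching y values: none (0 points).
  x = 9: rhs = 22, matching y values: none (0 points).
  x = 10: rhs = 19, matching y values: none (0 points).
  x = 11: rhs = 7, matching y values: none (0 points).
  x = 12: rhs = 15, matching y values: none (0 points).
  x = 13: rhs = 3, matching y values: 7, 16 (2 points).
  x = 14: rhs = 0, matching y values: 0 (1 points).
  x = 15: rhs = 12, matching y values: 9, 14 (2 points).
  x = 16: rhs = 22, matching y values: none (0 points).
  x = 17: rhs = 13, matching y values: 6, 17 (2 points).
  x = 18: rhs = 14, matching y values: none (0 points).
  x = 19: rhs = 8, matching y values: 10, 13 (2 points).
  x = 20: rhs = 1, matching y values: 1, 22 (2 points).
  x = 21: rhs = 22, matching y values: none (0 points).
  x = 22: rhs = 8, matching y values: 10, 13 (2 points).
Total affine count: 19.
Full point count |E(F_23)| = 19 + 1 = 20.
Hasse bound: |20 − (23+1)| = |-4| = 4 ≤ 2√23 ≈ 9.5917 ✓.


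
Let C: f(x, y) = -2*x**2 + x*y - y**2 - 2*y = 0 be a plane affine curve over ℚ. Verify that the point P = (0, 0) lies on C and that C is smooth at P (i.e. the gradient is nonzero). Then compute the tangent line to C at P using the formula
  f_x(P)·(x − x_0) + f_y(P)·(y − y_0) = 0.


Tangent line at P: -2*y = 0.

Step 1: f(0, 0) = 0, so P lies on C.
Step 2: partial derivatives
  f_x(x, y) = -4*x + y, f_y(x, y) = x - 2*y - 2.
  f_x(P) = 0, f_y(P) = -2 (gradient nonzero, so P is smooth).
Step 3: tangent line at P: 0·(x − 0) + -2·(y − 0) = 0.
Expanding: -2*y = 0.


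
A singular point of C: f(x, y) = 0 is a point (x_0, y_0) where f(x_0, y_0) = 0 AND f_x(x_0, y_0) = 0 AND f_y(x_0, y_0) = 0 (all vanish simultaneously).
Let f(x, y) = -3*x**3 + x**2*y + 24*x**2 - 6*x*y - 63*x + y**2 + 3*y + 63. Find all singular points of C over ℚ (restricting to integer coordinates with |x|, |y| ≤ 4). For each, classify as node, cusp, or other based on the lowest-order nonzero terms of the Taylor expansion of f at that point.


Singular points: {(3, 3)}; classification: cusp.

Compute partial derivatives:
  f_x = -9*x**2 + 2*x*y + 48*x - 6*y - 63.
  f_y = x**2 - 6*x + 2*y + 3.
Scan x_0 ∈ {−4, ..., 4}. For each x_0, f_y(x_0, y) is a polynomial in y; find its integer roots y ∈ {−4, ..., 4}, then test f_x and f at those candidates.
  x = -4: f_y(-4, y) = 2*y + 43; no integer root y with |y| ≤ 4.
  x = -3: f_y(-3, y) = 2*y + 30; no integer root y with |y| ≤ 4.
  x = -2: f_y(-2, y) = 2*y + 19; no integer root y with |y| ≤ 4.
  x = -1: f_y(-1, y) = 2*y + 10; no integer root y with |y| ≤ 4.
  x = 0: f_y(0, y) = 2*y + 3; no integer root y with |y| ≤ 4.
  x = 1: f_y(1, y) = 2*y - 2; vanishes at y ∈ {1}. (1, 1): f_x = -28 ≠ 0.
  x = 2: f_y(2, y) = 2*y - 5; no integer root y with |y| ≤ 4.
  x = 3: f_y(3, y) = 2*y - 6; vanishes at y ∈ {3}. (3, 3): f_x = 0, f = 0 — SINGULAR.
  x = 4: f_y(4, y) = 2*y - 5; no integer root y with |y| ≤ 4.
Only singular point on the grid: (3, 3).
Classify: substitute x = 3 + u, y = 3 + v and expand: f = -3*u**3 + u**2*v + v**2.
No constant or linear terms (consistent with a singular point). Quadratic part: v**2. Cubic part: -3*u**3 + u**2*v.
The quadratic part v**2 is a perfect square, so there is a single (double) tangent line v = 0, i.e. y = 3. Restricting the cubic part to that line (v = 0) leaves -3*u**3 ≠ 0, so f is not divisible by v and the branch is v² ≈ 3*u**3 to lowest order — this is a cusp.
Classification: cusp.


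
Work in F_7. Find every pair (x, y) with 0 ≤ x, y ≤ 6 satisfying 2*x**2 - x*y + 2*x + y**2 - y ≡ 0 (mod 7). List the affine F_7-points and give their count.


Affine F_7-points: {(0, 0), (0, 1), (1, 3), (1, 6), (3, 1), (3, 3), (6, 0)}; count = 7.

For each of the 49 pairs (x, y) ∈ F_7², evaluate f(x, y) mod 7. Record the zeros.
  x = 0: [0↦0, 1↦0, 2↦2, 3↦6, 4↦5, 5↦6, 6↦2]  zeros at y ∈ {0, 1}
  x = 1: [0↦4, 1↦3, 2↦4, 3↦0, 4↦5, 5↦5, 6↦0]  zeros at y ∈ {3, 6}
  x = 2: [0↦5, 1↦3, 2↦3, 3↦5, 4↦2, 5↦1, 6↦2]  zeros at y ∈ ∅
  x = 3: [0↦3, 1↦0, 2↦6, 3↦0, 4↦3, 5↦1, 6↦1]  zeros at y ∈ {1, 3}
  x = 4: [0↦5, 1↦1, 2↦6, 3↦6, 4↦1, 5↦5, 6↦4]  zeros at y ∈ ∅
  x = 5: [0↦4, 1↦6, 2↦3, 3↦2, 4↦3, 5↦6, 6↦4]  zeros at y ∈ ∅
  x = 6: [0↦0, 1↦1, 2↦4, 3↦2, 4↦2, 5↦4, 6↦1]  zeros at y ∈ {0}
Collecting zeros: affine points = {(0, 0), (0, 1), (1, 3), (1, 6), (3, 1), (3, 3), (6, 0)}.
Total count |C(F_7)_aff| = 7.


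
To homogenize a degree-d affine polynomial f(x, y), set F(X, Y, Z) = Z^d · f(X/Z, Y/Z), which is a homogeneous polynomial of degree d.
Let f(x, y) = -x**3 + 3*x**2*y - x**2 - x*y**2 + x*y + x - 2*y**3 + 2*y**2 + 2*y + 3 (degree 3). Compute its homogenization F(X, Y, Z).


F(X, Y, Z) = -X**3 + 3*X**2*Y - X**2*Z - X*Y**2 + X*Y*Z + X*Z**2 - 2*Y**3 + 2*Y**2*Z + 2*Y*Z**2 + 3*Z**3

deg(f) = 3.
Substitute x = X/Z, y = Y/Z into f, then multiply by Z^3.
  monomial -1·x^3·y^0 ↦ -1·X^3·Y^0·Z^0.
  monomial 3·x^2·y^1 ↦ 3·X^2·Y^1·Z^0.
  monomial -1·x^2·y^0 ↦ -1·X^2·Y^0·Z^1.
  monomial -1·x^1·y^2 ↦ -1·X^1·Y^2·Z^0.
  monomial 1·x^1·y^1 ↦ 1·X^1·Y^1·Z^1.
  monomial 1·x^1·y^0 ↦ 1·X^1·Y^0·Z^2.
  monomial -2·x^0·y^3 ↦ -2·X^0·Y^3·Z^0.
  monomial 2·x^0·y^2 ↦ 2·X^0·Y^2·Z^1.
  monomial 2·x^0·y^1 ↦ 2·X^0·Y^1·Z^2.
  monomial 3·x^0·y^0 ↦ 3·X^0·Y^0·Z^3.
Collecting: F(X, Y, Z) = -X**3 + 3*X**2*Y - X**2*Z - X*Y**2 + X*Y*Z + X*Z**2 - 2*Y**3 + 2*Y**2*Z + 2*Y*Z**2 + 3*Z**3.


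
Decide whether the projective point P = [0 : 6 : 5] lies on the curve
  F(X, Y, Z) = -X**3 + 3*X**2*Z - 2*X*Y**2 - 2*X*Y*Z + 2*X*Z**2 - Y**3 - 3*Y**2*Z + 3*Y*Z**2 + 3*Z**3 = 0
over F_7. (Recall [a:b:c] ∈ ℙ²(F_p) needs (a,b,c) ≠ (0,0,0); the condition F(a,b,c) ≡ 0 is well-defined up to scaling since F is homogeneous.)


F(0,6,5) ≡ 6 (mod 7); P is NOT on the curve.

Evaluate F(0, 6, 5) term-by-term (mod 7).
  -X**3 ↦ -1·0·1·1 = 0
  3*X**2*Z ↦ 3·0·1·5 = 0
  -2*X*Y**2 ↦ -2·0·36·1 = 0
  -2*X*Y*Z ↦ -2·0·6·5 = 0
  2*X*Z**2 ↦ 2·0·1·25 = 0
  -Y**3 ↦ -1·1·216·1 = -216
  -3*Y**2*Z ↦ -3·1·36·5 = -540
  3*Y*Z**2 ↦ 3·1·6·25 = 450
  3*Z**3 ↦ 3·1·1·125 = 375
Sum: F(0, 6, 5) = (0) + (0) + (0) + (0) + (0) + (-216) + (-540) + (450) + (375) = 69.
Reducing mod 7: 69 ≡ 6 (mod 7).
Since F(a, b, c) ≡ 6 ≠ 0 (mod 7), P does NOT lie on the curve.


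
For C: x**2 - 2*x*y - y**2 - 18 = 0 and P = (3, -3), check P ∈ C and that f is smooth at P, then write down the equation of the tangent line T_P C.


Tangent line at P: 12*x - 36 = 0.

Step 1: f(3, -3) = 0, so P lies on C.
Step 2: partial derivatives
  f_x(x, y) = 2*x - 2*y, f_y(x, y) = -2*x - 2*y.
  f_x(P) = 12, f_y(P) = 0 (gradient nonzero, so P is smooth).
Step 3: tangent line at P: 12·(x − 3) + 0·(y − -3) = 0.
Expanding: 12*x - 36 = 0.


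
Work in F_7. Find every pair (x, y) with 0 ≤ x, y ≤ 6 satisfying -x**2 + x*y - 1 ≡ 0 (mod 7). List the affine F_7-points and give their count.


Affine F_7-points: {(1, 2), (2, 6), (3, 1), (4, 6), (5, 1), (6, 5)}; count = 6.

For each of the 49 pairs (x, y) ∈ F_7², evaluate f(x, y) mod 7. Record the zeros.
  x = 0: [0↦6, 1↦6, 2↦6, 3↦6, 4↦6, 5↦6, 6↦6]  zeros at y ∈ ∅
  x = 1: [0↦5, 1↦6, 2↦0, 3↦1, 4↦2, 5↦3, 6↦4]  zeros at y ∈ {2}
  x = 2: [0↦2, 1↦4, 2↦6, 3↦1, 4↦3, 5↦5, 6↦0]  zeros at y ∈ {6}
  x = 3: [0↦4, 1↦0, 2↦3, 3↦6, 4↦2, 5↦5, 6↦1]  zeros at y ∈ {1}
  x = 4: [0↦4, 1↦1, 2↦5, 3↦2, 4↦6, 5↦3, 6↦0]  zeros at y ∈ {6}
  x = 5: [0↦2, 1↦0, 2↦5, 3↦3, 4↦1, 5↦6, 6↦4]  zeros at y ∈ {1}
  x = 6: [0↦5, 1↦4, 2↦3, 3↦2, 4↦1, 5↦0, 6↦6]  zeros at y ∈ {5}
Collecting zeros: affine points = {(1, 2), (2, 6), (3, 1), (4, 6), (5, 1), (6, 5)}.
Total count |C(F_7)_aff| = 6.


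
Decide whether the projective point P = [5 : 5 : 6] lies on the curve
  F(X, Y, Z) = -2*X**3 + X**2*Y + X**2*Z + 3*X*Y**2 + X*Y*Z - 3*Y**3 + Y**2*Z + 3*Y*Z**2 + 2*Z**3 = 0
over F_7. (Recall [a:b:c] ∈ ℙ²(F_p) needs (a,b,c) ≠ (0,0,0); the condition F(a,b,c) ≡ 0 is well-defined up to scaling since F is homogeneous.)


F(5,5,6) ≡ 2 (mod 7); P is NOT on the curve.

Evaluate F(5, 5, 6) term-by-term (mod 7).
  -2*X**3 ↦ -2·125·1·1 = -250
  X**2*Y ↦ 1·25·5·1 = 125
  X**2*Z ↦ 1·25·1·6 = 150
  3*X*Y**2 ↦ 3·5·25·1 = 375
  X*Y*Z ↦ 1·5·5·6 = 150
  -3*Y**3 ↦ -3·1·125·1 = -375
  Y**2*Z ↦ 1·1·25·6 = 150
  3*Y*Z**2 ↦ 3·1·5·36 = 540
  2*Z**3 ↦ 2·1·1·216 = 432
Sum: F(5, 5, 6) = (-250) + (125) + (150) + (375) + (150) + (-375) + (150) + (540) + (432) = 1297.
Reducing mod 7: 1297 ≡ 2 (mod 7).
Since F(a, b, c) ≡ 2 ≠ 0 (mod 7), P does NOT lie on the curve.


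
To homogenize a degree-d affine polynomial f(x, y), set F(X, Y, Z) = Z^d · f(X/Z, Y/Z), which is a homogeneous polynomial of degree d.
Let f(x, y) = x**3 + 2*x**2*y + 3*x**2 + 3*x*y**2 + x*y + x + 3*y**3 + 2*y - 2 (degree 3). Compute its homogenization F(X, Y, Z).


F(X, Y, Z) = X**3 + 2*X**2*Y + 3*X**2*Z + 3*X*Y**2 + X*Y*Z + X*Z**2 + 3*Y**3 + 2*Y*Z**2 - 2*Z**3

deg(f) = 3.
Substitute x = X/Z, y = Y/Z into f, then multiply by Z^3.
  monomial 1·x^3·y^0 ↦ 1·X^3·Y^0·Z^0.
  monomial 2·x^2·y^1 ↦ 2·X^2·Y^1·Z^0.
  monomial 3·x^2·y^0 ↦ 3·X^2·Y^0·Z^1.
  monomial 3·x^1·y^2 ↦ 3·X^1·Y^2·Z^0.
  monomial 1·x^1·y^1 ↦ 1·X^1·Y^1·Z^1.
  monomial 1·x^1·y^0 ↦ 1·X^1·Y^0·Z^2.
  monomial 3·x^0·y^3 ↦ 3·X^0·Y^3·Z^0.
  monomial 2·x^0·y^1 ↦ 2·X^0·Y^1·Z^2.
  monomial -2·x^0·y^0 ↦ -2·X^0·Y^0·Z^3.
Collecting: F(X, Y, Z) = X**3 + 2*X**2*Y + 3*X**2*Z + 3*X*Y**2 + X*Y*Z + X*Z**2 + 3*Y**3 + 2*Y*Z**2 - 2*Z**3.


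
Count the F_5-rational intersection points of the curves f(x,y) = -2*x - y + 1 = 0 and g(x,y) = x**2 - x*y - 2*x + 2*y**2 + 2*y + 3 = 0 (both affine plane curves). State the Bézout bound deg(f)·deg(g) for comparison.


Common zeros: ∅; count = 0; Bézout bound = 2.

deg(f) = 1, deg(g) = 2, so Bézout bound = 2.
Scan x ∈ F_5. For each x, list the y ∈ F_5 with f(x, y) ≡ 0 and those with g(x, y) ≡ 0 (mod 5); the common zeros in that column are the intersection.
  x = 0: f ≡ 0 at y ∈ {1}; g ≡ 0 at y ∈ {2}; common: ∅.
  x = 1: f ≡ 0 at y ∈ {4}; g ≡ 0 at y ∈ {1}; common: ∅.
  x = 2: f ≡ 0 at y ∈ {2}; g ≡ 0 at y ∈ {1, 4}; common: ∅.
  x = 3: f ≡ 0 at y ∈ {0}; g ≡ 0 at y ∈ ∅; common: ∅.
  x = 4: f ≡ 0 at y ∈ {3}; g ≡ 0 at y ∈ {2, 4}; common: ∅.
Collecting: common zeros = ∅, so the count is 0.
Comparison with the Bézout bound: 0 ≤ 2 = deg(f)·deg(g), as expected for curves with no common component (the affine F_5-count falls short of the bound because intersections may lie at infinity, over extension fields, or carry multiplicity).


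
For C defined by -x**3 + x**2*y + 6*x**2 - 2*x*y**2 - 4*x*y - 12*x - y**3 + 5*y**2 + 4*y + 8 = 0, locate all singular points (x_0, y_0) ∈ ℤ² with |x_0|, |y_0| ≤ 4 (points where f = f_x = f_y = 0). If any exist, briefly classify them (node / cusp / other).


Singular points: {(2, 0)}; classification: cusp.

Compute partial derivatives:
  f_x = -3*x**2 + 2*x*y + 12*x - 2*y**2 - 4*y - 12.
  f_y = x**2 - 4*x*y - 4*x - 3*y**2 + 10*y + 4.
Scan x_0 ∈ {−4, ..., 4}. For each x_0, f_y(x_0, y) is a polynomial in y; find its integer roots y ∈ {−4, ..., 4}, then test f_x and f at those candidates.
  x = -4: f_y(-4, y) = -3*y**2 + 26*y + 36; no integer root y with |y| ≤ 4.
  x = -3: f_y(-3, y) = -3*y**2 + 22*y + 25; vanishes at y ∈ {-1}. (-3, -1): f_x = -67 ≠ 0.
  x = -2: f_y(-2, y) = -3*y**2 + 18*y + 16; no integer root y with |y| ≤ 4.
  x = -1: f_y(-1, y) = -3*y**2 + 14*y + 9; no integer root y with |y| ≤ 4.
  x = 0: f_y(0, y) = -3*y**2 + 10*y + 4; no integer root y with |y| ≤ 4.
  x = 1: f_y(1, y) = -3*y**2 + 6*y + 1; no integer root y with |y| ≤ 4.
  x = 2: f_y(2, y) = -3*y**2 + 2*y; vanishes at y ∈ {0}. (2, 0): f_x = 0, f = 0 — SINGULAR.
  x = 3: f_y(3, y) = -3*y**2 - 2*y + 1; vanishes at y ∈ {-1}. (3, -1): f_x = -7 ≠ 0.
  x = 4: f_y(4, y) = -3*y**2 - 6*y + 4; no integer root y with |y| ≤ 4.
Only singular point on the grid: (2, 0).
Classify: substitute x = 2 + u, y = 0 + v and expand: f = -u**3 + u**2*v - 2*u*v**2 - v**3 + v**2.
No constant or linear terms (consistent with a singular point). Quadratic part: v**2. Cubic part: -u**3 + u**2*v - 2*u*v**2 - v**3.
The quadratic part v**2 is a perfect square, so there is a single (double) tangent line v = 0, i.e. y = 0. Restricting the cubic part to that line (v = 0) leaves -u**3 ≠ 0, so f is not divisible by v and the branch is v² ≈ u**3 to lowest order — this is a cusp.
Classification: cusp.


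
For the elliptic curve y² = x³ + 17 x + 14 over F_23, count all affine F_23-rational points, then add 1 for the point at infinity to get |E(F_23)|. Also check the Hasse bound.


Affine points = {(1, 3), (1, 20), (3, 0), (4, 10), (4, 13), (7, 4), (7, 19), (8, 8), (8, 15), (14, 11), (14, 12), (16, 9), (16, 14), (17, 8), (17, 15), (21, 8), (21, 15)}; affine count = 17; |E(F_23)| = 18.

Discriminant check: Δ ∝ 4a³ + 27b² = 4·17³ + 27·14² = 4·4913 + 27·196 ≡ 12 (mod 23). Nonzero ⇒ E is nonsingular.
For each x ∈ F_23, compute rhs = x³ + 17·x + 14 mod 23, then count y ∈ F_23 with y² ≡ rhs.
  x = 0: rhs = 14, matching y values: none (0 points).
  x = 1: rhs = 9, matching y values: 3, 20 (2 points).
  x = 2: rhs = 10, matching y values: none (0 points).
  x = 3: rhs = 0, matching y values: 0 (1 points).
  x = 4: rhs = 8, matching y values: 10, 13 (2 points).
  x = 5: rhs = 17, matching y values: none (0 points).
  x = 6: rhs = 10, matching y values: none (0 points).
  x = 7: rhs = 16, matching y values: 4, 19 (2 points).
  x = 8: rhs = 18, matching y values: 8, 15 (2 points).
  x = 9: rhs = 22, matching y values: none (0 points).
  x = 10: rhs = 11, matching y values: none (0 points).
  x = 11: rhs = 14, matching y values: none (0 points).
  x = 12: rhs = 14, matching y values: none (0 points).
  x = 13: rhs = 17, matching y values: none (0 points).
  x = 14: rhs = 6, matching y values: 11, 12 (2 points).
  x = 15: rhs = 10, matching y values: none (0 points).
  x = 16: rhs = 12, matching y values: 9, 14 (2 points).
  x = 17: rhs = 18, matching y values: 8, 15 (2 points).
  x = 18: rhs = 11, matching y values: none (0 points).
  x = 19: rhs = 20, matching y values: none (0 points).
  x = 20: rhs = 5, matching y values: none (0 points).
  x = 21: rhs = 18, matching y values: 8, 15 (2 points).
  x = 22: rhs = 19, matching y values: none (0 points).
Total affine count: 17.
Full point count |E(F_23)| = 17 + 1 = 18.
Hasse bound: |18 − (23+1)| = |-6| = 6 ≤ 2√23 ≈ 9.5917 ✓.


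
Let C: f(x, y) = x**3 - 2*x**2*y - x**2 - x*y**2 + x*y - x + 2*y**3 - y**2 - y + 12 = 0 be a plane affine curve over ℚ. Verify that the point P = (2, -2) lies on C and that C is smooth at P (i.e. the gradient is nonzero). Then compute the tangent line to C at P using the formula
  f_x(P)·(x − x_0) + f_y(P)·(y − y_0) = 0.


Tangent line at P: 17*x + 29*y + 24 = 0.

Step 1: f(2, -2) = 0, so P lies on C.
Step 2: partial derivatives
  f_x(x, y) = 3*x**2 - 4*x*y - 2*x - y**2 + y - 1, f_y(x, y) = -2*x**2 - 2*x*y + x + 6*y**2 - 2*y - 1.
  f_x(P) = 17, f_y(P) = 29 (gradient nonzero, so P is smooth).
Step 3: tangent line at P: 17·(x − 2) + 29·(y − -2) = 0.
Expanding: 17*x + 29*y + 24 = 0.


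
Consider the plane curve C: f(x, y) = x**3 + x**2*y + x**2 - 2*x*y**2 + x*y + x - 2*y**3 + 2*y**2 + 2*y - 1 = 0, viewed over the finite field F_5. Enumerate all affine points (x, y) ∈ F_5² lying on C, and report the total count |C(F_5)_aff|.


Affine F_5-points: {(0, 2), (1, 3), (1, 4), (2, 2), (2, 3), (2, 4), (3, 3)}; count = 7.

For each of the 25 pairs (x, y) ∈ F_5², evaluate f(x, y) mod 5. Record the zeros.
  x = 0: [0↦4, 1↦1, 2↦0, 3↦4, 4↦1]  zeros at y ∈ {2}
  x = 1: [0↦2, 1↦4, 2↦4, 3↦0, 4↦0]  zeros at y ∈ {3, 4}
  x = 2: [0↦3, 1↦2, 2↦0, 3↦0, 4↦0]  zeros at y ∈ {2, 3, 4}
  x = 3: [0↦3, 1↦1, 2↦4, 3↦0, 4↦2]  zeros at y ∈ {3}
  x = 4: [0↦3, 1↦2, 2↦2, 3↦1, 4↦2]  zeros at y ∈ ∅
Collecting zeros: affine points = {(0, 2), (1, 3), (1, 4), (2, 2), (2, 3), (2, 4), (3, 3)}.
Total count |C(F_5)_aff| = 7.


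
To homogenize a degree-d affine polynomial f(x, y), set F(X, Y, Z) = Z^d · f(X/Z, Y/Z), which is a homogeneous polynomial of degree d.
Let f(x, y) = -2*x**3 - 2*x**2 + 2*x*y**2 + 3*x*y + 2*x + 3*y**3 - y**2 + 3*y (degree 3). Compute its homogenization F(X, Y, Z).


F(X, Y, Z) = -2*X**3 - 2*X**2*Z + 2*X*Y**2 + 3*X*Y*Z + 2*X*Z**2 + 3*Y**3 - Y**2*Z + 3*Y*Z**2

deg(f) = 3.
Substitute x = X/Z, y = Y/Z into f, then multiply by Z^3.
  monomial -2·x^3·y^0 ↦ -2·X^3·Y^0·Z^0.
  monomial -2·x^2·y^0 ↦ -2·X^2·Y^0·Z^1.
  monomial 2·x^1·y^2 ↦ 2·X^1·Y^2·Z^0.
  monomial 3·x^1·y^1 ↦ 3·X^1·Y^1·Z^1.
  monomial 2·x^1·y^0 ↦ 2·X^1·Y^0·Z^2.
  monomial 3·x^0·y^3 ↦ 3·X^0·Y^3·Z^0.
  monomial -1·x^0·y^2 ↦ -1·X^0·Y^2·Z^1.
  monomial 3·x^0·y^1 ↦ 3·X^0·Y^1·Z^2.
Collecting: F(X, Y, Z) = -2*X**3 - 2*X**2*Z + 2*X*Y**2 + 3*X*Y*Z + 2*X*Z**2 + 3*Y**3 - Y**2*Z + 3*Y*Z**2.


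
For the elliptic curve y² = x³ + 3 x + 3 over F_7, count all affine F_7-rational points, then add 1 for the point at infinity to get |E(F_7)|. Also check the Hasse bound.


Affine points = {(1, 0), (3, 2), (3, 5), (4, 3), (4, 4)}; affine count = 5; |E(F_7)| = 6.

Discriminant check: Δ ∝ 4a³ + 27b² = 4·3³ + 27·3² = 4·27 + 27·9 ≡ 1 (mod 7). Nonzero ⇒ E is nonsingular.
For each x ∈ F_7, compute rhs = x³ + 3·x + 3 mod 7, then count y ∈ F_7 with y² ≡ rhs.
  x = 0: rhs = 3, matching y values: none (0 points).
  x = 1: rhs = 0, matching y values: 0 (1 points).
  x = 2: rhs = 3, matching y values: none (0 points).
  x = 3: rhs = 4, matching y values: 2, 5 (2 points).
  x = 4: rhs = 2, matching y values: 3, 4 (2 points).
  x = 5: rhs = 3, matching y values: none (0 points).
  x = 6: rhs = 6, matching y values: none (0 points).
Total affine count: 5.
Full point count |E(F_7)| = 5 + 1 = 6.
Hasse bound: |6 − (7+1)| = |-2| = 2 ≤ 2√7 ≈ 5.2915 ✓.


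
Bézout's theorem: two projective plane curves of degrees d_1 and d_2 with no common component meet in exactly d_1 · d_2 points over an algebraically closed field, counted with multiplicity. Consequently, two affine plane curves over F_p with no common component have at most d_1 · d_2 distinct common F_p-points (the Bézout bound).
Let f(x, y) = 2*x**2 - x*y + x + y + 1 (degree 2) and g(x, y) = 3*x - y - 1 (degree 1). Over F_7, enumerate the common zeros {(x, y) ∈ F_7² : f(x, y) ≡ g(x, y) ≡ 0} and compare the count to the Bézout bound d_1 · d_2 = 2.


Common zeros: {(0, 6), (5, 0)}; count = 2; Bézout bound = 2.

deg(f) = 2, deg(g) = 1, so Bézout bound = 2.
Scan x ∈ F_7. For each x, list the y ∈ F_7 with f(x, y) ≡ 0 and those with g(x, y) ≡ 0 (mod 7); the common zeros in that column are the intersection.
  x = 0: f ≡ 0 at y ∈ {6}; g ≡ 0 at y ∈ {6}; common: {6}.
  x = 1: f ≡ 0 at y ∈ ∅; g ≡ 0 at y ∈ {2}; common: ∅.
  x = 2: f ≡ 0 at y ∈ {4}; g ≡ 0 at y ∈ {5}; common: ∅.
  x = 3: f ≡ 0 at y ∈ {4}; g ≡ 0 at y ∈ {1}; common: ∅.
  x = 4: f ≡ 0 at y ∈ {3}; g ≡ 0 at y ∈ {4}; common: ∅.
  x = 5: f ≡ 0 at y ∈ {0}; g ≡ 0 at y ∈ {0}; common: {0}.
  x = 6: f ≡ 0 at y ∈ {6}; g ≡ 0 at y ∈ {3}; common: ∅.
Collecting: common zeros = {(0, 6), (5, 0)}, so the count is 2.
Comparison with the Bézout bound: 2 ≤ 2 = deg(f)·deg(g), as expected for curves with no common component (the bound is attained).


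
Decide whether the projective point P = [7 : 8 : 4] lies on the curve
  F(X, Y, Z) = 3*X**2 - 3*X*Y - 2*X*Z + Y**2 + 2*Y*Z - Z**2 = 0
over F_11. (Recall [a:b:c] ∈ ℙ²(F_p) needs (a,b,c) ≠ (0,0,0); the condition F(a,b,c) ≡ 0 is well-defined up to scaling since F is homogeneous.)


F(7,8,4) ≡ 2 (mod 11); P is NOT on the curve.

Evaluate F(7, 8, 4) term-by-term (mod 11).
  3*X**2 ↦ 3·49·1·1 = 147
  -3*X*Y ↦ -3·7·8·1 = -168
  -2*X*Z ↦ -2·7·1·4 = -56
  Y**2 ↦ 1·1·64·1 = 64
  2*Y*Z ↦ 2·1·8·4 = 64
  -Z**2 ↦ -1·1·1·16 = -16
Sum: F(7, 8, 4) = (147) + (-168) + (-56) + (64) + (64) + (-16) = 35.
Reducing mod 11: 35 ≡ 2 (mod 11).
Since F(a, b, c) ≡ 2 ≠ 0 (mod 11), P does NOT lie on the curve.


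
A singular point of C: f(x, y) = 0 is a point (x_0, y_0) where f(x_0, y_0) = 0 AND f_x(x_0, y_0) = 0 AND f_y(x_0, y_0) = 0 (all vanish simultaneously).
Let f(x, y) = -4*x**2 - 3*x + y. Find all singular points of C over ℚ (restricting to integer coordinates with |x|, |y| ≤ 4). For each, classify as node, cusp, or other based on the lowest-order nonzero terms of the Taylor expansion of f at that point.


No singular points in the scanned grid; C is smooth there.

Compute partial derivatives:
  f_x = -8*x - 3.
  f_y = 1.
f_y = 1 is a nonzero constant, so f_y never vanishes: no point (x, y) can satisfy f = f_x = f_y = 0. In particular no (x, y) ∈ {−4, ..., 4}² is singular; the curve is smooth.


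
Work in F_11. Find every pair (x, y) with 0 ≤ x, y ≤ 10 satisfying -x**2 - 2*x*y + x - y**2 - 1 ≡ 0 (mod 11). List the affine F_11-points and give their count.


Affine F_11-points: {(1, 10), (2, 8), (2, 10), (4, 1), (4, 2), (5, 4), (5, 8), (6, 1), (6, 9), (10, 4), (10, 9)}; count = 11.

For each of the 121 pairs (x, y) ∈ F_11², evaluate f(x, y) mod 11. Record the zeros.
  x = 0: [0↦10, 1↦9, 2↦6, 3↦1, 4↦5, 5↦7, 6↦7, 7↦5, 8↦1, 9↦6, 10↦9]  zeros at y ∈ ∅
  x = 1: [0↦10, 1↦7, 2↦2, 3↦6, 4↦8, 5↦8, 6↦6, 7↦2, 8↦7, 9↦10, 10↦0]  zeros at y ∈ {10}
  x = 2: [0↦8, 1↦3, 2↦7, 3↦9, 4↦9, 5↦7, 6↦3, 7↦8, 8↦0, 9↦1, 10↦0]  zeros at y ∈ {8, 10}
  x = 3: [0↦4, 1↦8, 2↦10, 3↦10, 4↦8, 5↦4, 6↦9, 7↦1, 8↦2, 9↦1, 10↦9]  zeros at y ∈ ∅
  x = 4: [0↦9, 1↦0, 2↦0, 3↦9, 4↦5, 5↦10, 6↦2, 7↦3, 8↦2, 9↦10, 10↦5]  zeros at y ∈ {1, 2}
  x = 5: [0↦1, 1↦1, 2↦10, 3↦6, 4↦0, 5↦3, 6↦4, 7↦3, 8↦0, 9↦6, 10↦10]  zeros at y ∈ {4, 8}
  x = 6: [0↦2, 1↦0, 2↦7, 3↦1, 4↦4, 5↦5, 6↦4, 7↦1, 8↦7, 9↦0, 10↦2]  zeros at y ∈ {1, 9}
  x = 7: [0↦1, 1↦8, 2↦2, 3↦5, 4↦6, 5↦5, 6↦2, 7↦8, 8↦1, 9↦3, 10↦3]  zeros at y ∈ ∅
  x = 8: [0↦9, 1↦3, 2↦6, 3↦7, 4↦6, 5↦3, 6↦9, 7↦2, 8↦4, 9↦4, 10↦2]  zeros at y ∈ ∅
  x = 9: [0↦4, 1↦7, 2↦8, 3↦7, 4↦4, 5↦10, 6↦3, 7↦5, 8↦5, 9↦3, 10↦10]  zeros at y ∈ ∅
  x = 10: [0↦8, 1↦9, 2↦8, 3↦5, 4↦0, 5↦4, 6↦6, 7↦6, 8↦4, 9↦0, 10↦5]  zeros at y ∈ {4, 9}
Collecting zeros: affine points = {(1, 10), (2, 8), (2, 10), (4, 1), (4, 2), (5, 4), (5, 8), (6, 1), (6, 9), (10, 4), (10, 9)}.
Total count |C(F_11)_aff| = 11.


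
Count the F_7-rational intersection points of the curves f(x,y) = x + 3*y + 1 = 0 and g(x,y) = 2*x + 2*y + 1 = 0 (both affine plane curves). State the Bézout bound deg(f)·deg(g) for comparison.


Common zeros: {(5, 5)}; count = 1; Bézout bound = 1.

deg(f) = 1, deg(g) = 1, so Bézout bound = 1.
Scan x ∈ F_7. For each x, list the y ∈ F_7 with f(x, y) ≡ 0 and those with g(x, y) ≡ 0 (mod 7); the common zeros in that column are the intersection.
  x = 0: f ≡ 0 at y ∈ {2}; g ≡ 0 at y ∈ {3}; common: ∅.
  x = 1: f ≡ 0 at y ∈ {4}; g ≡ 0 at y ∈ {2}; common: ∅.
  x = 2: f ≡ 0 at y ∈ {6}; g ≡ 0 at y ∈ {1}; common: ∅.
  x = 3: f ≡ 0 at y ∈ {1}; g ≡ 0 at y ∈ {0}; common: ∅.
  x = 4: f ≡ 0 at y ∈ {3}; g ≡ 0 at y ∈ {6}; common: ∅.
  x = 5: f ≡ 0 at y ∈ {5}; g ≡ 0 at y ∈ {5}; common: {5}.
  x = 6: f ≡ 0 at y ∈ {0}; g ≡ 0 at y ∈ {4}; common: ∅.
Collecting: common zeros = {(5, 5)}, so the count is 1.
Comparison with the Bézout bound: 1 ≤ 1 = deg(f)·deg(g), as expected for curves with no common component (the bound is attained).


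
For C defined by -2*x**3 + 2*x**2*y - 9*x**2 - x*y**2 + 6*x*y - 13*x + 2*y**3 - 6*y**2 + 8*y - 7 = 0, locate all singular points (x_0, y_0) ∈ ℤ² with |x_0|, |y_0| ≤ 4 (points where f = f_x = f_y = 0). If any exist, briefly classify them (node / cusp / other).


Singular points: {(-1, 1)}; classification: node.

Compute partial derivatives:
  f_x = -6*x**2 + 4*x*y - 18*x - y**2 + 6*y - 13.
  f_y = 2*x**2 - 2*x*y + 6*x + 6*y**2 - 12*y + 8.
Scan x_0 ∈ {−4, ..., 4}. For each x_0, f_y(x_0, y) is a polynomial in y; find its integer roots y ∈ {−4, ..., 4}, then test f_x and f at those candidates.
  x = -4: f_y(-4, y) = 6*y**2 - 4*y + 16; no integer root y with |y| ≤ 4.
  x = -3: f_y(-3, y) = 6*y**2 - 6*y + 8; no integer root y with |y| ≤ 4.
  x = -2: f_y(-2, y) = 6*y**2 - 8*y + 4; no integer root y with |y| ≤ 4.
  x = -1: f_y(-1, y) = 6*y**2 - 10*y + 4; vanishes at y ∈ {1}. (-1, 1): f_x = 0, f = 0 — SINGULAR.
  x = 0: f_y(0, y) = 6*y**2 - 12*y + 8; no integer root y with |y| ≤ 4.
  x = 1: f_y(1, y) = 6*y**2 - 14*y + 16; no integer root y with |y| ≤ 4.
  x = 2: f_y(2, y) = 6*y**2 - 16*y + 28; no integer root y with |y| ≤ 4.
  x = 3: f_y(3, y) = 6*y**2 - 18*y + 44; no integer root y with |y| ≤ 4.
  x = 4: f_y(4, y) = 6*y**2 - 20*y + 64; no integer root y with |y| ≤ 4.
Only singular point on the grid: (-1, 1).
Classify: substitute x = -1 + u, y = 1 + v and expand: f = -2*u**3 + 2*u**2*v - u**2 - u*v**2 + 2*v**3 + v**2.
No constant or linear terms (consistent with a singular point). Quadratic part: -u**2 + v**2. Cubic part: -2*u**3 + 2*u**2*v - u*v**2 + 2*v**3.
The quadratic part v**2 - u**2 = (v − u)(v + u) splits into two distinct linear factors, so there are two distinct tangent lines y − 1 = ±(x − -1) — this is a node (ordinary double point).
Classification: node.


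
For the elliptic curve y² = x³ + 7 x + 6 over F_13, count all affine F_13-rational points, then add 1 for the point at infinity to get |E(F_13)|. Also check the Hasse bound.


Affine points = {(1, 1), (1, 12), (5, 6), (5, 7), (6, 2), (6, 11), (10, 6), (10, 7), (11, 6), (11, 7)}; affine count = 10; |E(F_13)| = 11.

Discriminant check: Δ ∝ 4a³ + 27b² = 4·7³ + 27·6² = 4·343 + 27·36 ≡ 4 (mod 13). Nonzero ⇒ E is nonsingular.
For each x ∈ F_13, compute rhs = x³ + 7·x + 6 mod 13, then count y ∈ F_13 with y² ≡ rhs.
  x = 0: rhs = 6, matching y values: none (0 points).
  x = 1: rhs = 1, matching y values: 1, 12 (2 points).
  x = 2: rhs = 2, matching y values: none (0 points).
  x = 3: rhs = 2, matching y values: none (0 points).
  x = 4: rhs = 7, matching y values: none (0 points).
  x = 5: rhs = 10, matching y values: 6, 7 (2 points).
  x = 6: rhs = 4, matching y values: 2, 11 (2 points).
  x = 7: rhs = 8, matching y values: none (0 points).
  x = 8: rhs = 2, matching y values: none (0 points).
  x = 9: rhs = 5, matching y values: none (0 points).
  x = 10: rhs = 10, matching y values: 6, 7 (2 points).
  x = 11: rhs = 10, matching y values: 6, 7 (2 points).
  x = 12: rhs = 11, matching y values: none (0 points).
Total affine count: 10.
Full point count |E(F_13)| = 10 + 1 = 11.
Hasse bound: |11 − (13+1)| = |-3| = 3 ≤ 2√13 ≈ 7.2111 ✓.


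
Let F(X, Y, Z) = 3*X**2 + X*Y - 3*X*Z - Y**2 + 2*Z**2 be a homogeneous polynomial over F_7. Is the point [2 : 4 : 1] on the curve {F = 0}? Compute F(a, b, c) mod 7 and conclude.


F(2,4,1) ≡ 0 (mod 7); P is on the curve.

Evaluate F(2, 4, 1) term-by-term (mod 7).
  3*X**2 ↦ 3·4·1·1 = 12
  X*Y ↦ 1·2·4·1 = 8
  -3*X*Z ↦ -3·2·1·1 = -6
  -Y**2 ↦ -1·1·16·1 = -16
  2*Z**2 ↦ 2·1·1·1 = 2
Sum: F(2, 4, 1) = (12) + (8) + (-6) + (-16) + (2) = 0.
Reducing mod 7: 0 ≡ 0 (mod 7).
Since F(a, b, c) ≡ 0 (mod 7), P lies on the curve.


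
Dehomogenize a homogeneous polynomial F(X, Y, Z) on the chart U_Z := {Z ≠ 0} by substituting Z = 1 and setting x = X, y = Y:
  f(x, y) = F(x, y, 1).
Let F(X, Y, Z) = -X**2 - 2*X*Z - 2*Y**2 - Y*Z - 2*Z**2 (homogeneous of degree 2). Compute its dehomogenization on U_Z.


f(x, y) = -x**2 - 2*x - 2*y**2 - y - 2

On U_Z we set Z = 1. Each monomial c·X^i·Y^j·Z^k in F becomes c·x^i·y^j·1^k = c·x^i·y^j.
Substituting Z = 1: F(X, Y, 1) = -x**2 - 2*x - 2*y**2 - y - 2.
Note: deg(f) ≤ deg(F) = 2; strict inequality happens when F is divisible by Z (lost terms).


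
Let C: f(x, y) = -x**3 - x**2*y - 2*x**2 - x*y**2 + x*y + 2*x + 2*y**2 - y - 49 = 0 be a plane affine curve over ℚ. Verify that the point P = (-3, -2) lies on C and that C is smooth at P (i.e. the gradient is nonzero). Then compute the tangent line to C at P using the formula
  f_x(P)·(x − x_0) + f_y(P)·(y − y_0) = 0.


Tangent line at P: -31*x - 33*y - 159 = 0.

Step 1: f(-3, -2) = 0, so P lies on C.
Step 2: partial derivatives
  f_x(x, y) = -3*x**2 - 2*x*y - 4*x - y**2 + y + 2, f_y(x, y) = -x**2 - 2*x*y + x + 4*y - 1.
  f_x(P) = -31, f_y(P) = -33 (gradient nonzero, so P is smooth).
Step 3: tangent line at P: -31·(x − -3) + -33·(y − -2) = 0.
Expanding: -31*x - 33*y - 159 = 0.
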